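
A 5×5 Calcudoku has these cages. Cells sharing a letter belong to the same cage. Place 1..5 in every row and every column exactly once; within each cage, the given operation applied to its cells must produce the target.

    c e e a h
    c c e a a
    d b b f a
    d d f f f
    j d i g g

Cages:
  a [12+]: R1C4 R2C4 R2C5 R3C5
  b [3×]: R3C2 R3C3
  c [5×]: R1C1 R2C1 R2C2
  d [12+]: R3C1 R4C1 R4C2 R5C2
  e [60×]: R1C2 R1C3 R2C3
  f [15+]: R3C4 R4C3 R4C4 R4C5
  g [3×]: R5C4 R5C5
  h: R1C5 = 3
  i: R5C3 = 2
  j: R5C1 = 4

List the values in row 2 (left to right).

5 1 3 4 2

Cage c has product 5, so R1C1 = 1.
Cage h is a single given cell; hence R1C5 = 3.
The 3 cells of cage c must have product 5; hence R2C1 = 5.
Cage c has product 5; hence R2C2 = 1.
Column 2 already has 1, leaving R3C2 = 3.
3 is placed in row 3, so R3C3 = 1.
Cage j is given; hence R5C1 = 4.
I is a freebie, leaving R5C3 = 2.
3 is placed in column 5; hence R5C5 = 1.
Cage e needs product 60, leaving R2C3 = 3.
Column 1 already has 4; hence R3C1 = 2.
Cage d has sum 12, leaving R4C1 = 3.
The 4 cells of cage d must have sum 12, so R4C2 = 2.
Row 5 already has 2, leaving R5C2 = 5.
Row 5 now contains 1, leaving R5C4 = 3.
Column 2 already has 5, so R1C2 = 4.
The 3 cells of cage e must have product 60; hence R1C3 = 5.
Cage a needs sum 12, which forces R1C4 = 2.
Cage a has sum 12, which forces R2C4 = 4.
Cage a has sum 12; hence R2C5 = 2.
The 4 cells of cage f must have sum 15, which forces R3C4 = 5.
The 4 cells of cage a must have sum 12, which forces R3C5 = 4.
5 is placed in column 3, so R4C3 = 4.
The 4 cells of cage f must have sum 15, which forces R4C4 = 1.
Column 5 already has 4, so R4C5 = 5.
Filled in: 1 4 5 2 3 / 5 1 3 4 2 / 2 3 1 5 4 / 3 2 4 1 5 / 4 5 2 3 1.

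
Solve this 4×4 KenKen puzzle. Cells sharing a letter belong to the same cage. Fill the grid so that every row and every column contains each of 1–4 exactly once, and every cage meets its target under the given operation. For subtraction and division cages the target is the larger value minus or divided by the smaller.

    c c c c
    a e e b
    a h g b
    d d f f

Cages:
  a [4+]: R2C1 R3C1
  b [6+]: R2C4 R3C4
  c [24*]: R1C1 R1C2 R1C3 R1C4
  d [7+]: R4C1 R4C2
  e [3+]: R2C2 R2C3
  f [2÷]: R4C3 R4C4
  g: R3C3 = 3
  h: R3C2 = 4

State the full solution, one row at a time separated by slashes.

2 1 4 3 / 3 2 1 4 / 1 4 3 2 / 4 3 2 1

Cage h is a single given cell; hence R3C2 = 4.
Cage g is given, which forces R3C3 = 3.
4 is placed in row 3, so R3C4 = 2.
4 is placed in column 2, which forces R4C2 = 3.
The two cells of cage a must have sum 4; hence R2C1 = 3.
Column 4 already has 2, which forces R2C4 = 4.
Row 3 now contains 3; hence R3C1 = 1.
3 is placed in row 4, leaving R4C1 = 4.
Cage f needs two cells with quotient 2, so R4C3 = 2.
Column 4 now contains 4; hence R4C4 = 1.
4 is placed in column 1, leaving R1C1 = 2.
Cage c needs product 24, so R1C2 = 1.
The 4 cells of cage c must have product 24, so R1C3 = 4.
Column 4 already has 1, which forces R1C4 = 3.
Cage e's pair has sum 3, which forces R2C2 = 2.
Column 3 now contains 2, which forces R2C3 = 1.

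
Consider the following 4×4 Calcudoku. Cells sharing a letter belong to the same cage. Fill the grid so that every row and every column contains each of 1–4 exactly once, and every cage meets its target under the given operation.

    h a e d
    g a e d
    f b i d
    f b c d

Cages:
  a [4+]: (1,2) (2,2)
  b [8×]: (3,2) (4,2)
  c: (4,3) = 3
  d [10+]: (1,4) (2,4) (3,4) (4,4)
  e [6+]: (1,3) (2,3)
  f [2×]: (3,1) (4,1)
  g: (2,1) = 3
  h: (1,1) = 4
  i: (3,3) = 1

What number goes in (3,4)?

3

Cage h is a single given cell; hence (1,1) = 4.
Row 1 already has 4, which forces (1,3) = 2.
G is a freebie, leaving (2,1) = 3.
3 is placed in row 2; hence (2,2) = 1.
2 is placed in column 3, which forces (2,3) = 4.
4 is placed in row 2, leaving (2,4) = 2.
Cage i is a single given cell, leaving (3,3) = 1.
C is a freebie, so (4,3) = 3.
1 is placed in column 2, so (1,2) = 3.
Row 1 now contains 3; hence (1,4) = 1.
Row 3 already has 1, leaving (3,1) = 2.
2 is placed in row 3, which forces (3,2) = 4.
Row 3 already has 4, which forces (3,4) = 3.
Cage f's pair has product 2, leaving (4,1) = 1.
Column 2 now contains 4, leaving (4,2) = 2.
Column 4 already has 1, so (4,4) = 4.
Completed grid: 4 3 2 1 / 3 1 4 2 / 2 4 1 3 / 1 2 3 4.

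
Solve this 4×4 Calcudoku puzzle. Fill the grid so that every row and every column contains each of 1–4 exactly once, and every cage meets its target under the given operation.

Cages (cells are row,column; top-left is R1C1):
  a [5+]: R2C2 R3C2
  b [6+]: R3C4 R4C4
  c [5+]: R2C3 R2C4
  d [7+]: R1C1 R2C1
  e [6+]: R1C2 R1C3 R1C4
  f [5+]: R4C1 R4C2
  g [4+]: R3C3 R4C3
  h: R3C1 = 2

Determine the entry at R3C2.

3

H is a freebie, so R3C1 = 2.
2 is placed in row 3, which forces R3C4 = 4.
4 is placed in column 4, leaving R4C4 = 2.
Row 1 needs a 4, and only R1C1 is open for it.
Column 1 already has 4; hence R2C1 = 3.
Row 2 now contains 3, leaving R2C4 = 1.
Column 1 already has 4, which forces R4C1 = 1.
Cage f's pair has sum 5, leaving R4C2 = 4.
1 is placed in row 4, which forces R4C3 = 3.
Column 4 already has 1, leaving R1C4 = 3.
Column 2 already has 4; hence R2C2 = 2.
Cage c needs two cells with sum 5; hence R2C3 = 4.
Cage a's pair has sum 5, leaving R3C2 = 3.
Column 3 now contains 3, leaving R3C3 = 1.
2 is placed in column 2; hence R1C2 = 1.
1 is placed in column 3, so R1C3 = 2.
Completed grid: 4 1 2 3 / 3 2 4 1 / 2 3 1 4 / 1 4 3 2.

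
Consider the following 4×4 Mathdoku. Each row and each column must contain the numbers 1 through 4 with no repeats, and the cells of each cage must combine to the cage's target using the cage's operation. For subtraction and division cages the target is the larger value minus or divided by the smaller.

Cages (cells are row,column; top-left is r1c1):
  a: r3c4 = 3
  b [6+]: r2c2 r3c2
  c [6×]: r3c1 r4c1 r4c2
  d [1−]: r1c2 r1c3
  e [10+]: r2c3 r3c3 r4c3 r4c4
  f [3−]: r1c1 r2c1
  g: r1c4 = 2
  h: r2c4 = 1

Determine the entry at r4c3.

Cage g is given, so r1c4 = 2.
H is a freebie, leaving r2c4 = 1.
A is a freebie, so r3c4 = 3.
Column 4 already has 3; hence r4c4 = 4.
Cage f's pair has difference 3, so r1c1 = 1.
1 is placed in row 2, so r2c1 = 4.
Row 2 now contains 4; hence r2c2 = 2.
Row 2 now contains 2, leaving r2c3 = 3.
Column 1 already has 1, which forces r3c1 = 2.
Column 2 already has 2, which forces r3c2 = 4.
2 is placed in row 3; hence r3c3 = 1.
Column 1 already has 2, so r4c1 = 3.
Row 4 already has 3, so r4c2 = 1.
Column 3 already has 1; hence r4c3 = 2.
4 is placed in column 2, so r1c2 = 3.
Column 3 already has 3, leaving r1c3 = 4.
Filled in: 1 3 4 2 / 4 2 3 1 / 2 4 1 3 / 3 1 2 4.

2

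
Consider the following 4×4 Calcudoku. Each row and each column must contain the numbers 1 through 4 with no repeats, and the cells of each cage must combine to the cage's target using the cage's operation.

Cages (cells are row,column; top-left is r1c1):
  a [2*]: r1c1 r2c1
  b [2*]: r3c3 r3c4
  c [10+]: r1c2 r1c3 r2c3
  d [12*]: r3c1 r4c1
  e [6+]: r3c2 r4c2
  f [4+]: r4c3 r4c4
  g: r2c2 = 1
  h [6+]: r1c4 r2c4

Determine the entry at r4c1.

G is a freebie; hence r2c2 = 1.
The two cells of cage a must have product 2, so r1c1 = 1.
Row 2 already has 1, leaving r2c1 = 2.
2 is placed in row 2, which forces r2c4 = 4.
Cage c has sum 10; hence r1c2 = 3.
The 3 cells of cage c must have sum 10, so r1c3 = 4.
4 is placed in column 4; hence r1c4 = 2.
Row 2 already has 4, which forces r2c3 = 3.
2 is placed in column 4; hence r3c4 = 1.
Column 3 now contains 3, which forces r4c3 = 1.
1 is placed in column 4, leaving r4c4 = 3.
Cage d needs two cells with product 12, so r3c1 = 3.
Row 3 already has 1, leaving r3c3 = 2.
3 is placed in row 4, so r4c1 = 4.
4 is placed in row 4, which forces r4c2 = 2.
Row 3 now contains 2, which forces r3c2 = 4.
Completed grid: 1 3 4 2 / 2 1 3 4 / 3 4 2 1 / 4 2 1 3.

4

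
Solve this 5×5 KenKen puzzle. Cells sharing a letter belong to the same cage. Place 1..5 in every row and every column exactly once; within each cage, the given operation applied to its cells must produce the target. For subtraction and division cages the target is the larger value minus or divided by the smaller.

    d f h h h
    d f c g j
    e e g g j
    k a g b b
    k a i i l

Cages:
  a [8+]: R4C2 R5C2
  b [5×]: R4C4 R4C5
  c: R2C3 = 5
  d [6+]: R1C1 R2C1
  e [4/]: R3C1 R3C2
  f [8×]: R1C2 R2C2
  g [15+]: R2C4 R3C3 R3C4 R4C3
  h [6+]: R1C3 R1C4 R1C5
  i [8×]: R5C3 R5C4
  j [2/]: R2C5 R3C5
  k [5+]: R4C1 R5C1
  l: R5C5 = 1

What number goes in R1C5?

3

C is a freebie; hence R2C3 = 5.
Cage l is given, leaving R5C5 = 1.
The 4 cells of cage g must have sum 15, leaving R3C4 = 5.
Cage b needs two cells with product 5, leaving R4C4 = 1.
Column 5 already has 1, which forces R4C5 = 5.
Cage h has sum 6, which forces R1C3 = 1.
Row 4 already has 5; hence R4C2 = 3.
The two cells of cage a must have sum 8, leaving R5C2 = 5.
3 is placed in row 4; hence R4C1 = 2.
Row 4 already has 2, leaving R4C3 = 4.
Cage k's pair has sum 5, leaving R5C1 = 3.
4 is placed in column 3, so R5C3 = 2.
2 is placed in row 5; hence R5C4 = 4.
The two cells of cage d must have sum 6, leaving R1C1 = 5.
Cage d's pair has sum 6, which forces R2C1 = 1.
Column 4 already has 4; hence R2C4 = 3.
Column 1 already has 1, leaving R3C1 = 4.
4 is placed in row 3, which forces R3C2 = 1.
2 is placed in column 3, so R3C3 = 3.
4 is placed in row 3, leaving R3C5 = 2.
Column 4 already has 3, so R1C4 = 2.
Column 5 already has 2; hence R1C5 = 3.
Column 5 already has 2, leaving R2C5 = 4.
Row 1 already has 2, so R1C2 = 4.
Row 2 already has 4; hence R2C2 = 2.
Completed grid: 5 4 1 2 3 / 1 2 5 3 4 / 4 1 3 5 2 / 2 3 4 1 5 / 3 5 2 4 1.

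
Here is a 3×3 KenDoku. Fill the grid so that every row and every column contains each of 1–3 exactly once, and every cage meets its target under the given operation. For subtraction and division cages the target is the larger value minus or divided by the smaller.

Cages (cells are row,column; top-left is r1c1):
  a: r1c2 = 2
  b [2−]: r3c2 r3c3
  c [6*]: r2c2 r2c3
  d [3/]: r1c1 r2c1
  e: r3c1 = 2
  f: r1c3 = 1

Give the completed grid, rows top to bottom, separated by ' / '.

A is a freebie, so r1c2 = 2.
Cage f is a single given cell, which forces r1c3 = 1.
2 is placed in column 2, leaving r2c2 = 3.
Row 2 now contains 3, leaving r2c3 = 2.
Cage e is given; hence r3c1 = 2.
Column 2 now contains 3, so r3c2 = 1.
Column 3 already has 1; hence r3c3 = 3.
Row 1 already has 1, which forces r1c1 = 3.
Row 2 now contains 3, leaving r2c1 = 1.

3 2 1 / 1 3 2 / 2 1 3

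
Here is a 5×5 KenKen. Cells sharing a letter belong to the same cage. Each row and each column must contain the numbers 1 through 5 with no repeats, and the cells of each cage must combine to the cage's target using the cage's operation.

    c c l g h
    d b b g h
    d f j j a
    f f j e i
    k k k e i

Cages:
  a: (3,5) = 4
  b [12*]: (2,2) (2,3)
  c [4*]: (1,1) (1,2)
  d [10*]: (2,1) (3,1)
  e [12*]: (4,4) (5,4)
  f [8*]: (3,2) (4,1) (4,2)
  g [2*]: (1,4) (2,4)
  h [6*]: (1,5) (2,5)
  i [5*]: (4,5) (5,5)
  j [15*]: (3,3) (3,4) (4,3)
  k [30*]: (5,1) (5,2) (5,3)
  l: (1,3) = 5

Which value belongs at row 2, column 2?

3

L is a freebie, which forces (1,3) = 5.
Cage a is a single given cell, which forces (3,5) = 4.
Cage j needs product 15, so (3,4) = 5.
Cage d needs two cells with product 10, so (2,1) = 5.
Row 3 now contains 5, so (3,1) = 2.
Row 3 now contains 2, so (3,2) = 1.
Row 3 already has 1, which forces (3,3) = 3.
Column 3 now contains 3, leaving (4,3) = 1.
1 is placed in row 4, so (4,5) = 5.
2 is placed in column 1, leaving (5,1) = 3.
Column 3 now contains 3, which forces (5,3) = 2.
Row 5 already has 3, which forces (5,4) = 4.
Column 5 already has 5, so (5,5) = 1.
The two cells of cage c must have product 4, so (1,1) = 1.
1 is placed in column 2, leaving (1,2) = 4.
Row 1 already has 1, which forces (1,4) = 2.
Row 1 now contains 2, which forces (1,5) = 3.
Cage b needs two cells with product 12, leaving (2,2) = 3.
Column 3 now contains 3, which forces (2,3) = 4.
Column 4 already has 2, which forces (2,4) = 1.
Column 5 already has 3, so (2,5) = 2.
1 is placed in row 4, leaving (4,1) = 4.
Cage f needs product 8, leaving (4,2) = 2.
Column 4 already has 4, so (4,4) = 3.
Row 5 now contains 2, so (5,2) = 5.
Filled in: 1 4 5 2 3 / 5 3 4 1 2 / 2 1 3 5 4 / 4 2 1 3 5 / 3 5 2 4 1.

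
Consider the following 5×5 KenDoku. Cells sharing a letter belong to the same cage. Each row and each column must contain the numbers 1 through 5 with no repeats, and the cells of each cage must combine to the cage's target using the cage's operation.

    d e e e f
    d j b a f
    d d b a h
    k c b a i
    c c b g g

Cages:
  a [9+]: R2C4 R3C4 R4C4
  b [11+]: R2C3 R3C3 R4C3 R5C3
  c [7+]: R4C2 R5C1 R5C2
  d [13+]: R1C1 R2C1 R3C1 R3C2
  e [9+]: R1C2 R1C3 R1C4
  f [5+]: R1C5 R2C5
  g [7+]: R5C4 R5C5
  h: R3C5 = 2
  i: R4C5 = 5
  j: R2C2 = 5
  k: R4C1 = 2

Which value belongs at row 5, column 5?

3

Cage j is a single given cell; hence R2C2 = 5.
Cage h is a single given cell, so R3C5 = 2.
Cage k is a single given cell, which forces R4C1 = 2.
Cage i is a single given cell, leaving R4C5 = 5.
The only place for 5 in row 5 is R5C3.
The 4 cells of cage b must have sum 11, so R2C3 = 2.
The 3 cells of cage a must have sum 9, leaving R3C4 = 5.
Cage d has sum 13, so R1C1 = 5.
The only place for 1 in row 1 is R1C5.
Column 5 now contains 1, so R2C5 = 4.
Column 5 already has 4, which forces R5C5 = 3.
Cage c has sum 7, so R5C2 = 2.
Row 5 already has 3; hence R5C4 = 4.
Cage e needs sum 9, which forces R1C4 = 2.
Cage c needs sum 7, which forces R4C2 = 4.
4 is placed in row 5, which forces R5C1 = 1.
4 is placed in column 2, so R1C2 = 3.
The 3 cells of cage e must have sum 9, which forces R1C3 = 4.
Column 1 now contains 1, so R2C1 = 3.
Row 2 now contains 3, so R2C4 = 1.
The 4 cells of cage d must have sum 13, which forces R3C1 = 4.
Cage d needs sum 13; hence R3C2 = 1.
Row 3 already has 1; hence R3C3 = 3.
Column 3 already has 3, so R4C3 = 1.
Column 4 already has 1, which forces R4C4 = 3.
Completed grid: 5 3 4 2 1 / 3 5 2 1 4 / 4 1 3 5 2 / 2 4 1 3 5 / 1 2 5 4 3.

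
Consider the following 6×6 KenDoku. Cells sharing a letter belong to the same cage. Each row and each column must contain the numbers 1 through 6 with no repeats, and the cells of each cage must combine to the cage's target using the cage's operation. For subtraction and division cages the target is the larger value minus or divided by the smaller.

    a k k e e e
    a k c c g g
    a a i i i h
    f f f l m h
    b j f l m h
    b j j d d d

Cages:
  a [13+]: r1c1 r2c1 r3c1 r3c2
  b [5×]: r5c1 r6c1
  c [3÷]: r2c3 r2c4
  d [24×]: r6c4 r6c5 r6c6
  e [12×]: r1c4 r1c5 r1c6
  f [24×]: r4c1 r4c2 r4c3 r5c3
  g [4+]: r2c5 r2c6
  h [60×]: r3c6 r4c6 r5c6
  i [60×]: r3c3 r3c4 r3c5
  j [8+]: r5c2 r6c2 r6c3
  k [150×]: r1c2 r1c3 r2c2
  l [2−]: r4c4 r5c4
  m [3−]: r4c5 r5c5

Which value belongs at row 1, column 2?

Cage k has product 150, so r1c2 = 6.
The 3 cells of cage k must have product 150, leaving r1c3 = 5.
Cage k has product 150, so r2c2 = 5.
In row 1, 2 can only go at r1c1, so r1c1 = 2.
The only place for 4 in row 2 is r2c1.
In row 3, 1 can only go at r3c2, so r3c2 = 1.
The 4 cells of cage a must have sum 13, leaving r3c1 = 6.
In row 3, 2 can only go at r3c6, so r3c6 = 2.
In row 6, 5 can only go at r6c1, so r6c1 = 5.
Column 1 already has 5; hence r5c1 = 1.
Column 1 now contains 1; hence r4c1 = 3.
Cage f needs product 24, leaving r4c3 = 1.
Column 2 needs a 3, and only r5c2 is open for it.
The 3 cells of cage j must have sum 8, leaving r6c2 = 2.
Cage j needs sum 8, which forces r6c3 = 3.
Column 3 now contains 3, so r3c3 = 4.
Column 2 now contains 2; hence r4c2 = 4.
Cage f needs product 24; hence r5c3 = 2.
2 is placed in row 5, so r5c5 = 5.
Row 5 already has 5; hence r5c6 = 6.
2 is placed in column 3; hence r2c3 = 6.
Cage c's pair has quotient 3, so r2c4 = 2.
Cage i needs product 60, so r3c4 = 5.
Column 5 now contains 5, leaving r3c5 = 3.
2 is placed in column 4; hence r4c4 = 6.
Column 5 now contains 5, leaving r4c5 = 2.
Column 6 already has 6, which forces r4c6 = 5.
Row 5 already has 6, leaving r5c4 = 4.
4 is placed in column 4, so r6c4 = 1.
Row 6 already has 1, which forces r6c6 = 4.
Column 4 already has 1, which forces r1c4 = 3.
Cage e has product 12, so r1c5 = 4.
Cage e needs product 12; hence r1c6 = 1.
3 is placed in column 5, which forces r2c5 = 1.
Cage g needs two cells with sum 4, so r2c6 = 3.
Row 6 already has 4, leaving r6c5 = 6.
The full grid is 2 6 5 3 4 1 / 4 5 6 2 1 3 / 6 1 4 5 3 2 / 3 4 1 6 2 5 / 1 3 2 4 5 6 / 5 2 3 1 6 4.

6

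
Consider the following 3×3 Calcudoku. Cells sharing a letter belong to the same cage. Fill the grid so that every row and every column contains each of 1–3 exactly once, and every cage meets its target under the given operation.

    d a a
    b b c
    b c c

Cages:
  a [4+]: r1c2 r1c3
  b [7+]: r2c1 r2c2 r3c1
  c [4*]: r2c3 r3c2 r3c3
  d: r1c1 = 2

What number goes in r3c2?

2

D is a freebie, leaving r1c1 = 2.
Cage c needs product 4, leaving r2c3 = 2.
2 is placed in column 1, which forces r3c1 = 3.
Cage c needs product 4, so r3c2 = 2.
The 3 cells of cage c must have product 4, which forces r3c3 = 1.
The two cells of cage a must have sum 4, leaving r1c2 = 1.
Column 3 already has 1, leaving r1c3 = 3.
3 is placed in column 1, so r2c1 = 1.
Row 2 already has 2; hence r2c2 = 3.
Filled in: 2 1 3 / 1 3 2 / 3 2 1.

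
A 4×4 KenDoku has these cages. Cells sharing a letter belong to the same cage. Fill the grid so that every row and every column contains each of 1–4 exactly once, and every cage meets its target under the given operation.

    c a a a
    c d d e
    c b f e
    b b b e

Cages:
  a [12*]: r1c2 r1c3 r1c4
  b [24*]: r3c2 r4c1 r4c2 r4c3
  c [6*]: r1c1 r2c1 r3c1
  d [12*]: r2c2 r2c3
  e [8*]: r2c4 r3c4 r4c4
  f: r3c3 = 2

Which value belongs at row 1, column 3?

1

Cage f is a single given cell; hence r3c3 = 2.
In row 1, 2 can only go at r1c1, so r1c1 = 2.
Cage b needs product 24, so r4c2 = 2.
Cage e has product 8, which forces r2c4 = 2.
Row 2 needs a 1, and only r2c1 is open for it.
1 is placed in column 1, which forces r3c1 = 3.
Column 1 now contains 3, leaving r4c1 = 4.
4 is placed in row 4; hence r4c4 = 1.
Cage b needs product 24, so r3c2 = 1.
1 is placed in column 4, so r3c4 = 4.
Row 4 already has 1, which forces r4c3 = 3.
Cage a has product 12, leaving r1c2 = 4.
The 3 cells of cage a must have product 12, so r1c3 = 1.
Column 4 already has 4, so r1c4 = 3.
Cage d's pair has product 12, which forces r2c2 = 3.
3 is placed in column 3, so r2c3 = 4.
The full grid is 2 4 1 3 / 1 3 4 2 / 3 1 2 4 / 4 2 3 1.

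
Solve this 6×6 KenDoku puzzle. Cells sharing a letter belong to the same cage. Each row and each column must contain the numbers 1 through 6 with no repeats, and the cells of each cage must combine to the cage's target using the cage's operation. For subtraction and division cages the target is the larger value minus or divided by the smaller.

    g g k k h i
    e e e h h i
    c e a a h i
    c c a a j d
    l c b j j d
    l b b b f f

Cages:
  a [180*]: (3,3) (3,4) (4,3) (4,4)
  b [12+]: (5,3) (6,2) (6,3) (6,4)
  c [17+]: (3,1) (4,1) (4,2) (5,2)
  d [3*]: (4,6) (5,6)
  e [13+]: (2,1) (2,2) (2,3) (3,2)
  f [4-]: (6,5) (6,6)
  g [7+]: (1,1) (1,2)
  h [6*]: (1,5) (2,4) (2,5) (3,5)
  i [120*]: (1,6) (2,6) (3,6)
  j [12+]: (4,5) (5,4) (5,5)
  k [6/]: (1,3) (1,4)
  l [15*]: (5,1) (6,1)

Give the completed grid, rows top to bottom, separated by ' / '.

Cage h has product 6; hence (2,4) = 1.
Cage k's pair has quotient 6, which forces (1,3) = 1.
1 is placed in column 4, which forces (1,4) = 6.
Cage h needs product 6, leaving (3,5) = 1.
Column 1 needs a 1, and only (4,1) is open for it.
1 is placed in row 4, so (4,6) = 3.
Cage d's pair has product 3, leaving (5,6) = 1.
The only place for 1 in row 6 is (6,2).
Column 6 needs a 2, and only (6,6) is open for it.
Row 6 now contains 2, which forces (6,5) = 6.
Row 5 needs a 6, and only (5,2) is open for it.
Row 4 needs a 6, and only (4,3) is open for it.
In row 4, 2 can only go at (4,4), so (4,4) = 2.
Row 3 needs a 2, and only (3,2) is open for it.
The only place for 4 in row 3 is (3,6).
Column 6 now contains 4, leaving (1,6) = 5.
The 3 cells of cage i must have product 120, so (2,6) = 6.
The only place for 2 in row 1 is (1,5).
2 is placed in column 5, so (2,5) = 3.
Cage j has sum 12, which forces (5,4) = 3.
Cage a needs product 180, which forces (3,3) = 3.
3 is placed in column 4; hence (3,4) = 5.
3 is placed in row 5, which forces (5,1) = 5.
Row 5 now contains 5, which forces (5,5) = 4.
Cage l needs two cells with product 15, which forces (6,1) = 3.
5 is placed in column 4; hence (6,4) = 4.
Column 1 now contains 3; hence (1,1) = 4.
Cage g's pair has sum 7, which forces (1,2) = 3.
Column 1 now contains 4; hence (2,1) = 2.
Row 3 already has 5; hence (3,1) = 6.
The 4 cells of cage c must have sum 17; hence (4,2) = 4.
4 is placed in column 5, leaving (4,5) = 5.
Row 5 now contains 4, leaving (5,3) = 2.
4 is placed in row 6, leaving (6,3) = 5.
4 is placed in column 2; hence (2,2) = 5.
5 is placed in column 3, leaving (2,3) = 4.

4 3 1 6 2 5 / 2 5 4 1 3 6 / 6 2 3 5 1 4 / 1 4 6 2 5 3 / 5 6 2 3 4 1 / 3 1 5 4 6 2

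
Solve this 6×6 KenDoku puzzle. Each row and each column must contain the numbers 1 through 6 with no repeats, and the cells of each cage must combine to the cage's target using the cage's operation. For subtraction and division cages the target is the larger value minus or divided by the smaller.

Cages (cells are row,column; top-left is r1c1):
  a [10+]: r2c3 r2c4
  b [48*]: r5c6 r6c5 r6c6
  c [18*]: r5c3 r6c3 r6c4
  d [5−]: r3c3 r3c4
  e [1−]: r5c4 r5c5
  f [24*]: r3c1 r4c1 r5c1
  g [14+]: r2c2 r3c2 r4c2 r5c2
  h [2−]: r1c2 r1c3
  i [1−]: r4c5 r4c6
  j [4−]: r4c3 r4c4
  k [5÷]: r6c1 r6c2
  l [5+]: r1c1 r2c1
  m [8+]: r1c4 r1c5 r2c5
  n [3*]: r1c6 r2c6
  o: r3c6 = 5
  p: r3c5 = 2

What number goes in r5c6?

2

Cage p is given, so r3c5 = 2.
Cage o is given, leaving r3c6 = 5.
The only place for 5 in column 1 is r6c1.
5 is placed in row 6, so r6c2 = 1.
Column 2 needs a 6, and only r1c2 is open for it.
Cage h needs two cells with difference 2, so r1c3 = 4.
Column 3 already has 4; hence r2c3 = 6.
6 is placed in row 2, leaving r2c4 = 4.
Column 3 already has 6, which forces r3c3 = 1.
Row 3 now contains 1, leaving r3c4 = 6.
Column 3 already has 1; hence r5c3 = 3.
3 is placed in column 3; hence r6c3 = 2.
Column 4 already has 6, leaving r6c4 = 3.
The 3 cells of cage m must have sum 8, so r1c4 = 2.
2 is placed in column 3, so r4c3 = 5.
Cage j's pair has difference 4, so r4c4 = 1.
Column 4 now contains 2, which forces r5c4 = 5.
The 3 cells of cage b must have product 48, which forces r5c6 = 2.
Row 1 already has 2, which forces r1c1 = 3.
3 is placed in row 1, leaving r1c6 = 1.
The two cells of cage l must have sum 5, leaving r2c1 = 2.
Cage g needs sum 14, leaving r2c2 = 5.
Row 2 now contains 5; hence r2c5 = 1.
1 is placed in column 6; hence r2c6 = 3.
3 is placed in column 1, leaving r3c1 = 4.
Cage g has sum 14; hence r3c2 = 3.
Column 1 now contains 2, which forces r4c1 = 6.
Cage g has sum 14, which forces r4c2 = 2.
Column 6 already has 3; hence r4c6 = 4.
Column 1 now contains 4, which forces r5c1 = 1.
Row 5 already has 2, leaving r5c2 = 4.
Row 5 now contains 4, leaving r5c5 = 6.
Column 5 already has 6, so r6c5 = 4.
4 is placed in column 6; hence r6c6 = 6.
Row 1 already has 1; hence r1c5 = 5.
4 is placed in row 4, so r4c5 = 3.
The full grid is 3 6 4 2 5 1 / 2 5 6 4 1 3 / 4 3 1 6 2 5 / 6 2 5 1 3 4 / 1 4 3 5 6 2 / 5 1 2 3 4 6.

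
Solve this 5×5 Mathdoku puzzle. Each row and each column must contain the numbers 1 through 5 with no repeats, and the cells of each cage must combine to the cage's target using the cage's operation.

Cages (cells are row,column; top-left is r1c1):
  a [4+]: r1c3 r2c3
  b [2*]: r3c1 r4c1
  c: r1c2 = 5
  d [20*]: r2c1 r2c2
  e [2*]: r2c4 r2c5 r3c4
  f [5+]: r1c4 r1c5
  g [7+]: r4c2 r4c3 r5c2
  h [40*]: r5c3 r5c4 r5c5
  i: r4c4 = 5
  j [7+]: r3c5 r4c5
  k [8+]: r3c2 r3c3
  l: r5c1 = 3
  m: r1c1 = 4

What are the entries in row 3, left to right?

2 3 5 1 4

Cage m is given, so r1c1 = 4.
Cage c is a single given cell, so r1c2 = 5.
Column 1 now contains 4, leaving r2c1 = 5.
Column 2 already has 5, which forces r2c2 = 4.
Cage e has product 2, leaving r2c4 = 2.
The 3 cells of cage e must have product 2, which forces r2c5 = 1.
Column 2 already has 5, so r3c2 = 3.
3 is placed in row 3, which forces r3c3 = 5.
Cage e has product 2, leaving r3c4 = 1.
Cage i is a single given cell, which forces r4c4 = 5.
L is a freebie; hence r5c1 = 3.
Column 4 now contains 5, leaving r5c4 = 4.
Cage a needs two cells with sum 4, so r1c3 = 1.
Column 4 already has 1, which forces r1c4 = 3.
Cage f's pair has sum 5, leaving r1c5 = 2.
Row 2 already has 1, so r2c3 = 3.
Row 3 already has 1, so r3c1 = 2.
Cage j's pair has sum 7, so r3c5 = 4.
Cage b needs two cells with product 2, so r4c1 = 1.
Row 4 already has 1, which forces r4c2 = 2.
The 3 cells of cage g must have sum 7, so r4c3 = 4.
The two cells of cage j must have sum 7; hence r4c5 = 3.
2 is placed in column 2; hence r5c2 = 1.
Row 5 now contains 4, leaving r5c3 = 2.
Cage h needs product 40, leaving r5c5 = 5.
Filled in: 4 5 1 3 2 / 5 4 3 2 1 / 2 3 5 1 4 / 1 2 4 5 3 / 3 1 2 4 5.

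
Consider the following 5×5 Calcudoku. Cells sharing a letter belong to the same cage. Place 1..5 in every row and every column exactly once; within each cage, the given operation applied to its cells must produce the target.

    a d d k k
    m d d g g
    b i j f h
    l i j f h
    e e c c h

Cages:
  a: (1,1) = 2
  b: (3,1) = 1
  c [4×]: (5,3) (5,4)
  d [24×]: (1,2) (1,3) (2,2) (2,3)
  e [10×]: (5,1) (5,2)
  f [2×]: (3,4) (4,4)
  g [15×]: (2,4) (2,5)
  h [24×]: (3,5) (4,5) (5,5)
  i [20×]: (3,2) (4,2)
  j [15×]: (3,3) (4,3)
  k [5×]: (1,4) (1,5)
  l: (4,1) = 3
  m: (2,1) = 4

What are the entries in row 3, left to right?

1 5 3 2 4

A is a freebie, which forces (1,1) = 2.
M is a freebie, leaving (2,1) = 4.
B is a freebie, leaving (3,1) = 1.
1 is placed in row 3, so (3,4) = 2.
Cage l is given, which forces (4,1) = 3.
Row 4 already has 3, so (4,3) = 5.
Column 4 already has 2, so (4,4) = 1.
2 is placed in column 1, so (5,1) = 5.
5 is placed in row 5, which forces (5,2) = 2.
Column 4 already has 1, which forces (5,4) = 4.
Row 5 now contains 4, so (5,5) = 3.
Column 4 already has 1, leaving (1,4) = 5.
Cage k needs two cells with product 5, leaving (1,5) = 1.
Cage d needs product 24, leaving (2,3) = 2.
The two cells of cage g must have product 15, which forces (2,4) = 3.
Column 5 already has 3; hence (2,5) = 5.
Cage i needs two cells with product 20, which forces (3,2) = 5.
5 is placed in column 3, so (3,3) = 3.
Column 5 already has 3, so (3,5) = 4.
5 is placed in row 4, so (4,2) = 4.
The 3 cells of cage h must have product 24, so (4,5) = 2.
Row 5 now contains 4, leaving (5,3) = 1.
Column 2 already has 4, which forces (1,2) = 3.
Column 3 now contains 3; hence (1,3) = 4.
3 is placed in row 2, which forces (2,2) = 1.
Filled in: 2 3 4 5 1 / 4 1 2 3 5 / 1 5 3 2 4 / 3 4 5 1 2 / 5 2 1 4 3.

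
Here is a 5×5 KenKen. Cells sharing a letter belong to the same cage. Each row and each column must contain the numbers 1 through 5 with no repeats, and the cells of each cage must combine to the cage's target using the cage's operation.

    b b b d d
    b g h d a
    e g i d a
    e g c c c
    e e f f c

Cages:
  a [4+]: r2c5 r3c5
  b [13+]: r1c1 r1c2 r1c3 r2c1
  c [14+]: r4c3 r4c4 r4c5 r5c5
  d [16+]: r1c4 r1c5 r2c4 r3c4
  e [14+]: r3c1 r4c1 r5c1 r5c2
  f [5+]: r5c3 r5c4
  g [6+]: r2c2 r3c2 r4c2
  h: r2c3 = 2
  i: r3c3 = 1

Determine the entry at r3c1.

Cage h is given, leaving r2c3 = 2.
Cage i is a single given cell; hence r3c3 = 1.
Row 3 now contains 1; hence r3c5 = 3.
Column 5 now contains 3, leaving r2c5 = 1.
Row 3 already has 3, which forces r3c2 = 2.
1 is placed in row 2, which forces r2c2 = 3.
Cage g needs sum 6, so r4c2 = 1.
The 4 cells of cage b must have sum 13, leaving r1c3 = 3.
3 is placed in row 1, which forces r1c4 = 2.
Column 3 already has 3, which forces r5c3 = 4.
Column 4 already has 2; hence r5c4 = 1.
Row 1 now contains 2, so r1c1 = 1.
Cage d has sum 16, which forces r1c5 = 5.
The 4 cells of cage e must have sum 14; hence r3c1 = 4.
4 is placed in row 3, so r3c4 = 5.
4 is placed in column 3, which forces r4c3 = 5.
Cage c needs sum 14, so r4c4 = 3.
Cage c needs sum 14, which forces r4c5 = 4.
Row 5 now contains 4, leaving r5c2 = 5.
Cage c has sum 14, so r5c5 = 2.
Row 1 now contains 5, which forces r1c2 = 4.
4 is placed in column 1; hence r2c1 = 5.
Column 4 now contains 5, so r2c4 = 4.
Row 4 now contains 3, which forces r4c1 = 2.
Row 5 already has 2, which forces r5c1 = 3.
Filled in: 1 4 3 2 5 / 5 3 2 4 1 / 4 2 1 5 3 / 2 1 5 3 4 / 3 5 4 1 2.

4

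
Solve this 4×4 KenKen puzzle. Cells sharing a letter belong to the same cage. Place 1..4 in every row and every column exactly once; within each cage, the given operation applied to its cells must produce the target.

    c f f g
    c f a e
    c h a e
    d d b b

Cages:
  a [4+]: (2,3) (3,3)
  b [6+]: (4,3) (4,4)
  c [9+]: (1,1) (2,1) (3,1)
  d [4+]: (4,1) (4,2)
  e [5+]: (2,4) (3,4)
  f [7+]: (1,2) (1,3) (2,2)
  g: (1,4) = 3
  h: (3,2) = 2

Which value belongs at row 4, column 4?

Cage g is a single given cell, leaving (1,4) = 3.
H is a freebie, so (3,2) = 2.
Cage f needs sum 7, which forces (1,3) = 2.
Column 3 now contains 2, leaving (4,3) = 4.
Row 4 already has 4, which forces (4,4) = 2.
Row 1 already has 2; hence (1,1) = 4.
Row 1 now contains 4; hence (1,2) = 1.
Cage c has sum 9, so (2,1) = 2.
Column 2 already has 1, which forces (2,2) = 4.
Row 2 already has 4, leaving (2,4) = 1.
The 3 cells of cage c must have sum 9, leaving (3,1) = 3.
3 is placed in row 3; hence (3,3) = 1.
Column 4 now contains 1, which forces (3,4) = 4.
Column 1 already has 3, leaving (4,1) = 1.
Column 2 already has 1, leaving (4,2) = 3.
Row 2 now contains 1, leaving (2,3) = 3.
Completed grid: 4 1 2 3 / 2 4 3 1 / 3 2 1 4 / 1 3 4 2.

2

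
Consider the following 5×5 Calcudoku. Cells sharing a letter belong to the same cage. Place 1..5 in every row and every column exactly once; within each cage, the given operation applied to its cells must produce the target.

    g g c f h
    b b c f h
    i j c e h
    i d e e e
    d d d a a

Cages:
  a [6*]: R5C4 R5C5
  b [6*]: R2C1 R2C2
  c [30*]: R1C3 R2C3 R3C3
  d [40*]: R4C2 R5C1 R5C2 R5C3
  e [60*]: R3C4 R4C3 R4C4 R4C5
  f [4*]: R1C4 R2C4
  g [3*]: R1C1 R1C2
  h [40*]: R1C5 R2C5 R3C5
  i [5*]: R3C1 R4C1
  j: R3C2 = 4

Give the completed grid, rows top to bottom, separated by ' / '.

3 1 2 4 5 / 2 3 5 1 4 / 1 4 3 5 2 / 5 2 4 3 1 / 4 5 1 2 3

Cage j is a single given cell, leaving R3C2 = 4.
Row 2 needs a 1, and only R2C4 is open for it.
Column 4 already has 1, so R1C4 = 4.
The 3 cells of cage h must have product 40, so R2C5 = 4.
In row 2, 5 can only go at R2C3, so R2C3 = 5.
The only place for 5 in row 1 is R1C5.
5 is placed in column 5, so R3C5 = 2.
2 is placed in column 5, leaving R5C5 = 3.
Cage c needs product 30, so R1C3 = 2.
Row 3 now contains 2, leaving R3C3 = 3.
Row 3 already has 3; hence R3C4 = 5.
Cage e needs product 60, leaving R4C3 = 4.
Column 4 now contains 5, which forces R4C4 = 3.
Column 5 now contains 3; hence R4C5 = 1.
Column 3 now contains 4; hence R5C3 = 1.
Row 5 now contains 3, leaving R5C4 = 2.
Row 3 now contains 5, leaving R3C1 = 1.
Row 4 already has 1, so R4C1 = 5.
Cage d has product 40; hence R4C2 = 2.
Cage d has product 40, leaving R5C1 = 4.
Row 5 already has 2; hence R5C2 = 5.
Column 1 now contains 1, leaving R1C1 = 3.
Cage g's pair has product 3, which forces R1C2 = 1.
Cage b needs two cells with product 6, which forces R2C1 = 2.
Column 2 already has 2, so R2C2 = 3.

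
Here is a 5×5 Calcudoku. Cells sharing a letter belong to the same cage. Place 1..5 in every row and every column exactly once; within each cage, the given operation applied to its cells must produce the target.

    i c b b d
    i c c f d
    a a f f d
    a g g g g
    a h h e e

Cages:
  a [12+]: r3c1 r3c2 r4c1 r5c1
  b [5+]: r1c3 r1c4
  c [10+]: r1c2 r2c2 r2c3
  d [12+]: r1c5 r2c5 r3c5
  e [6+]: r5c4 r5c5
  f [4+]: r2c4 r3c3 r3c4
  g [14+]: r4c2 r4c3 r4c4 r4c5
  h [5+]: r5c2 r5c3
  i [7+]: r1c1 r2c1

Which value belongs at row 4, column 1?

The 3 cells of cage f must have sum 4, so r2c4 = 1.
Cage f needs sum 4, leaving r3c3 = 1.
Cage f has sum 4, which forces r3c4 = 2.
The two cells of cage b must have sum 5, which forces r1c3 = 2.
Cage b's pair has sum 5, which forces r1c4 = 3.
The only place for 1 in row 1 is r1c2.
1 is placed in column 2, leaving r5c2 = 2.
Cage h needs two cells with sum 5, so r5c3 = 3.
Row 5 already has 2, which forces r5c5 = 1.
Cage a has sum 12, which forces r3c1 = 3.
Cage a has sum 12, so r3c2 = 4.
Row 3 now contains 4, so r3c5 = 5.
Cage a has sum 12; hence r4c1 = 1.
Cage g needs sum 14, leaving r4c2 = 3.
Cage g has sum 14, leaving r4c5 = 2.
1 is placed in row 5, which forces r5c1 = 4.
The two cells of cage e must have sum 6; hence r5c4 = 5.
4 is placed in column 1, which forces r1c1 = 5.
Column 5 already has 5, which forces r1c5 = 4.
Column 1 already has 3, so r2c1 = 2.
Column 2 now contains 4, so r2c2 = 5.
The 3 cells of cage c must have sum 10, leaving r2c3 = 4.
Cage d needs sum 12; hence r2c5 = 3.
Cage g needs sum 14; hence r4c3 = 5.
Column 4 already has 5, which forces r4c4 = 4.
Filled in: 5 1 2 3 4 / 2 5 4 1 3 / 3 4 1 2 5 / 1 3 5 4 2 / 4 2 3 5 1.

1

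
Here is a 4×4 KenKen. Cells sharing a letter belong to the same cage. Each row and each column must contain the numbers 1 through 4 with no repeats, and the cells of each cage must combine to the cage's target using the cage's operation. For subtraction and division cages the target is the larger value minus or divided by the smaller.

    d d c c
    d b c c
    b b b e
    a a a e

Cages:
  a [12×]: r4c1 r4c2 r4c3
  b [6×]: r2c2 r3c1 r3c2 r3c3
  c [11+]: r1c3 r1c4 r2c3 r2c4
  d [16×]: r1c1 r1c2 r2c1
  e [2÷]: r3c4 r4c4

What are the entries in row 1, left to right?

4 2 3 1

Cage b has product 6; hence r2c2 = 1.
The only place for 4 in row 3 is r3c4.
The two cells of cage e must have quotient 2; hence r4c4 = 2.
The 4 cells of cage c must have sum 11, leaving r1c3 = 3.
Cage c needs sum 11; hence r1c4 = 1.
Cage c needs sum 11, so r2c3 = 4.
Column 4 now contains 2, so r2c4 = 3.
Column 3 already has 4, which forces r4c3 = 1.
Row 1 now contains 1, leaving r1c1 = 4.
Cage d needs product 16, leaving r1c2 = 2.
4 is placed in row 2; hence r2c1 = 2.
The 4 cells of cage b must have product 6; hence r3c1 = 1.
The 4 cells of cage b must have product 6; hence r3c2 = 3.
1 is placed in column 3, so r3c3 = 2.
Column 1 already has 4, so r4c1 = 3.
3 is placed in column 2, leaving r4c2 = 4.
Filled in: 4 2 3 1 / 2 1 4 3 / 1 3 2 4 / 3 4 1 2.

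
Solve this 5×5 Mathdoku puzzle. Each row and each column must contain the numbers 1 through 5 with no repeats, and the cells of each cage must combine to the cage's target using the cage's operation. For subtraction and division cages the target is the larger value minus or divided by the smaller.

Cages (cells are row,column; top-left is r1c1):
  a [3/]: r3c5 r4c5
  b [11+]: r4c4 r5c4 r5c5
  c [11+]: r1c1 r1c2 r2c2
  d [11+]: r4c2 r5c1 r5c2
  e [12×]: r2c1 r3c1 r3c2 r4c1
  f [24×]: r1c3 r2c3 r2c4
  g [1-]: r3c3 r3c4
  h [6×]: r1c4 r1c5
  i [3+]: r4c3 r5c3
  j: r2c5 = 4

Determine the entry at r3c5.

1

Cage j is a single given cell; hence r2c5 = 4.
The 3 cells of cage f must have product 24, so r1c3 = 4.
Row 1 needs a 1, and only r1c2 is open for it.
The 3 cells of cage c must have sum 11; hence r1c1 = 5.
Cage c has sum 11, which forces r2c2 = 5.
Column 2 already has 1, so r3c2 = 2.
The two cells of cage g must have difference 1; hence r3c4 = 4.
Cage d needs sum 11, which forces r4c2 = 4.
Cage d needs sum 11, leaving r5c1 = 4.
Cage d needs sum 11, so r5c2 = 3.
Cage b needs sum 11; hence r4c4 = 5.
The 3 cells of cage b must have sum 11, leaving r5c4 = 1.
The 3 cells of cage b must have sum 11; hence r5c5 = 5.
Cage i needs two cells with sum 3; hence r4c3 = 1.
1 is placed in row 4, so r4c5 = 3.
Row 5 now contains 1, leaving r5c3 = 2.
Cage h's pair has product 6, which forces r1c4 = 3.
Column 5 already has 3, so r1c5 = 2.
Column 3 now contains 2; hence r2c3 = 3.
Cage f needs product 24, which forces r2c4 = 2.
Column 3 already has 3, which forces r3c3 = 5.
Column 5 already has 3, so r3c5 = 1.
3 is placed in row 4, leaving r4c1 = 2.
3 is placed in row 2, so r2c1 = 1.
Row 3 now contains 1, which forces r3c1 = 3.
Completed grid: 5 1 4 3 2 / 1 5 3 2 4 / 3 2 5 4 1 / 2 4 1 5 3 / 4 3 2 1 5.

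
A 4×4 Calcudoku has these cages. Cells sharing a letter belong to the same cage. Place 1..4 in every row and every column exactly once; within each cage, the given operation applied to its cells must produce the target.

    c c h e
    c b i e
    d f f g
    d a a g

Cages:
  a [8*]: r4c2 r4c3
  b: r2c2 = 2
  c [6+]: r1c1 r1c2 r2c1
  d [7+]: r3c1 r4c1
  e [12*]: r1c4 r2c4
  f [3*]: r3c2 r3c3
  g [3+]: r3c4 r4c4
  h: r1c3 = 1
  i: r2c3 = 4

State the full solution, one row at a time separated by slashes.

2 3 1 4 / 1 2 4 3 / 4 1 3 2 / 3 4 2 1

H is a freebie, so r1c3 = 1.
Cage b is a single given cell; hence r2c2 = 2.
I is a freebie, which forces r2c3 = 4.
Row 2 already has 4, leaving r2c4 = 3.
1 is placed in column 3, which forces r3c3 = 3.
2 is placed in column 2, leaving r4c2 = 4.
Column 3 now contains 4, leaving r4c3 = 2.
2 is placed in row 4, so r4c4 = 1.
Cage c needs sum 6, leaving r1c1 = 2.
2 is placed in column 2, which forces r1c2 = 3.
Column 4 now contains 3, which forces r1c4 = 4.
Row 2 now contains 3; hence r2c1 = 1.
3 is placed in row 3, leaving r3c1 = 4.
3 is placed in row 3, so r3c2 = 1.
Column 4 now contains 1, which forces r3c4 = 2.
4 is placed in row 4; hence r4c1 = 3.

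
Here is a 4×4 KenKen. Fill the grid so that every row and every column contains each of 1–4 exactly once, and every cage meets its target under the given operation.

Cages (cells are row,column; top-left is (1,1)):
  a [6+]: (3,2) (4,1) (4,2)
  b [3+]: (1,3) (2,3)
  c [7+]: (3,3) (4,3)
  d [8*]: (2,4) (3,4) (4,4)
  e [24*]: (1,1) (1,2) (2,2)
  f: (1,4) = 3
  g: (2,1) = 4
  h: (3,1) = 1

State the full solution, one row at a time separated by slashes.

2 4 1 3 / 4 3 2 1 / 1 2 3 4 / 3 1 4 2

Cage f is a single given cell; hence (1,4) = 3.
Cage g is a single given cell; hence (2,1) = 4.
Cage h is given; hence (3,1) = 1.
Column 1 now contains 4; hence (1,1) = 2.
Cage e has product 24; hence (1,2) = 4.
Row 1 already has 2, which forces (1,3) = 1.
Cage e needs product 24, so (2,2) = 3.
Column 3 already has 1, so (2,3) = 2.
Row 2 already has 2; hence (2,4) = 1.
3 is placed in column 2, leaving (3,2) = 2.
2 is placed in row 3; hence (3,4) = 4.
Column 1 now contains 2, so (4,1) = 3.
The 3 cells of cage a must have sum 6, so (4,2) = 1.
Row 4 already has 3, leaving (4,3) = 4.
4 is placed in column 4, which forces (4,4) = 2.
4 is placed in row 3, which forces (3,3) = 3.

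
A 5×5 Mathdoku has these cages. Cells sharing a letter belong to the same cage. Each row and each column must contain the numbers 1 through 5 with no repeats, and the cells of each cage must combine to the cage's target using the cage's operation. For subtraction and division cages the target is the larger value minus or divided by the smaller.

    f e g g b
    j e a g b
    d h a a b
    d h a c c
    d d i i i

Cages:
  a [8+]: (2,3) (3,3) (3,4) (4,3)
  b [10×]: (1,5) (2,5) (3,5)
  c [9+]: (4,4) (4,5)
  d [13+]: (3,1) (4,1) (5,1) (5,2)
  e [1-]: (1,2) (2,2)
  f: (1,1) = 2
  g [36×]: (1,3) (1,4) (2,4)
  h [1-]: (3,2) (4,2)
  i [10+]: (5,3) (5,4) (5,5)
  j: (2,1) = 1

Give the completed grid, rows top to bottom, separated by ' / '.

2 5 3 4 1 / 1 4 2 3 5 / 5 3 4 1 2 / 3 2 1 5 4 / 4 1 5 2 3

Cage f is given, which forces (1,1) = 2.
The 3 cells of cage g must have product 36, which forces (1,3) = 3.
Cage g needs product 36, which forces (1,4) = 4.
J is a freebie, leaving (2,1) = 1.
Cage g needs product 36, so (2,4) = 3.
Column 4 now contains 4; hence (4,4) = 5.
Row 4 already has 5, so (4,5) = 4.
Cage a has sum 8, which forces (3,4) = 1.
4 is placed in row 4; hence (4,1) = 3.
Cage a needs sum 8, which forces (4,3) = 1.
Cage d has sum 13; hence (5,2) = 1.
Column 4 now contains 1, which forces (5,4) = 2.
Column 2 already has 1, leaving (1,2) = 5.
Cage b needs product 10, which forces (1,5) = 1.
Cage e's pair has difference 1; hence (2,2) = 4.
Row 2 already has 4; hence (2,3) = 2.
Row 2 now contains 2, so (2,5) = 5.
Cage h needs two cells with difference 1, so (3,2) = 3.
Column 3 already has 2, so (3,3) = 4.
Column 5 now contains 5, leaving (3,5) = 2.
Row 4 already has 1, so (4,2) = 2.
The 3 cells of cage i must have sum 10, which forces (5,3) = 5.
The 3 cells of cage i must have sum 10; hence (5,5) = 3.
Row 3 now contains 4, so (3,1) = 5.
Row 5 now contains 5; hence (5,1) = 4.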